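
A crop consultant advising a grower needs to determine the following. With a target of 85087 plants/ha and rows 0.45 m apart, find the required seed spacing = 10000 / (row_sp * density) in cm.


spacing = 10000 / (row_sp * density)
        = 10000 / (0.45 * 85087)
        = 10000 / 38289.15
        = 0.26117 m = 26.12 cm


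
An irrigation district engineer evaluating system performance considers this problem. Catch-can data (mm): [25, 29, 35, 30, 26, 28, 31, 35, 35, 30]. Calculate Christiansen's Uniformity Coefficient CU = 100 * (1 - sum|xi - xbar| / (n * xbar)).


xbar = 304 / 10 = 30.400
sum|xi - xbar| = 28.800
CU = 100 * (1 - 28.800 / (10 * 30.400))
   = 100 * (1 - 0.0947)
   = 90.53%


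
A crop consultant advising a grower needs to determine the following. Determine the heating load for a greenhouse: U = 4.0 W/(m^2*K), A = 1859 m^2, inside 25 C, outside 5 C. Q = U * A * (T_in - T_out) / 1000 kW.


dT = 25 - (5) = 20 K
Q = U * A * dT
  = 4.0 * 1859 * 20
  = 148720 W = 148.72 kW


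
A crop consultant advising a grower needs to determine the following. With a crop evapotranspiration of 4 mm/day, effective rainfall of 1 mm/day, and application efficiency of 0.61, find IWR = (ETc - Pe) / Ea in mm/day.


IWR = (ETc - Pe) / Ea
    = (4 - 1) / 0.61
    = 3 / 0.61
    = 4.92 mm/day


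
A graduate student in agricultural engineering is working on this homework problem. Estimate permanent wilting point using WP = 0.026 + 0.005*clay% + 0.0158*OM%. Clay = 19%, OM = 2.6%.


WP = 0.026 + 0.005*19 + 0.0158*2.6
   = 0.026 + 0.0950 + 0.0411
   = 0.1621


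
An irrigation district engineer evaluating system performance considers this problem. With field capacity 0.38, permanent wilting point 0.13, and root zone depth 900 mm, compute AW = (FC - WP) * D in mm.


AW = (FC - WP) * D
   = (0.38 - 0.13) * 900
   = 0.25 * 900
   = 225 mm


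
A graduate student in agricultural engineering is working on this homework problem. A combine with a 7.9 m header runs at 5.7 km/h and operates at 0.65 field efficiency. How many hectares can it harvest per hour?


C = w * v * eta_f / 10
  = 7.9 * 5.7 * 0.65 / 10
  = 29.27 / 10
  = 2.93 ha/h


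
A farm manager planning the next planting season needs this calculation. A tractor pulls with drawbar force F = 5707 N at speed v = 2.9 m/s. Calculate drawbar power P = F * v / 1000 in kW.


P = F * v / 1000
  = 5707 * 2.9 / 1000
  = 16550.30 / 1000
  = 16.55 kW


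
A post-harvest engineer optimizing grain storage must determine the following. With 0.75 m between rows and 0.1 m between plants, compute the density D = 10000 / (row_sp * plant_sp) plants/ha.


D = 10000 / (row_sp * plant_sp)
  = 10000 / (0.75 * 0.1)
  = 10000 / 0.0750
  = 133333.33 plants/ha


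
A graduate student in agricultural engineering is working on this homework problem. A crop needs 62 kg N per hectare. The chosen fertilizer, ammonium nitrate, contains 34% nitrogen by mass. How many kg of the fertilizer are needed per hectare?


Rate = N_required / (N_content / 100)
     = 62 / (34 / 100)
     = 62 / 0.34
     = 182.35 kg/ha


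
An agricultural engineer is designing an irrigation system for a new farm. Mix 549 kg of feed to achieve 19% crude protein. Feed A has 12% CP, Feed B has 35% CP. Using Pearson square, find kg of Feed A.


parts_A = CP_b - target = 35 - 19 = 16
parts_B = target - CP_a = 19 - 12 = 7
total_parts = 16 + 7 = 23
Feed A = 549 * 16 / 23 = 381.91 kg
Feed B = 549 * 7 / 23 = 167.09 kg

381.91 kg


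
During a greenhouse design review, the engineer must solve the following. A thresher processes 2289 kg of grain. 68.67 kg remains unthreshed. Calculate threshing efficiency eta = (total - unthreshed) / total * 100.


eta = (total - unthreshed) / total * 100
    = (2289 - 68.67) / 2289 * 100
    = 2220.33 / 2289 * 100
    = 97%


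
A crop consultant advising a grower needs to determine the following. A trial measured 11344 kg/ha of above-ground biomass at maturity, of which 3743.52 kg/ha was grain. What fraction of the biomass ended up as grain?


HI = grain_yield / biomass
   = 3743.52 / 11344
   = 0.33


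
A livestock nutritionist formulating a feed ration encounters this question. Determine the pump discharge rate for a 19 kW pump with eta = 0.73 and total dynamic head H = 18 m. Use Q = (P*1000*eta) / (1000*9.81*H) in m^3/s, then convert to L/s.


Q = (P * 1000 * eta) / (rho * g * H)
  = (19 * 1000 * 0.73) / (1000 * 9.81 * 18)
  = 13870 / 176580
  = 0.07855 m^3/s = 78.55 L/s


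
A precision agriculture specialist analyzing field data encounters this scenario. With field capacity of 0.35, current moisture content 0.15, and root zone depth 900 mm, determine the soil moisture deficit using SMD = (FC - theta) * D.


SMD = (FC - theta) * D
    = (0.35 - 0.15) * 900
    = 0.200 * 900
    = 180 mm


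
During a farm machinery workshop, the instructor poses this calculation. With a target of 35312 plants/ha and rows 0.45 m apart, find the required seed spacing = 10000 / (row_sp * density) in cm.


spacing = 10000 / (row_sp * density)
        = 10000 / (0.45 * 35312)
        = 10000 / 15890.40
        = 0.62931 m = 62.93 cm


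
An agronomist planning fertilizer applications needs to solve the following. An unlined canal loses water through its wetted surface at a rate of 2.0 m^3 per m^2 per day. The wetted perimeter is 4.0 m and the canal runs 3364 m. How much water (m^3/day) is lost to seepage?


S = C * P * L
  = 2.0 * 4.0 * 3364
  = 26912 m^3/day


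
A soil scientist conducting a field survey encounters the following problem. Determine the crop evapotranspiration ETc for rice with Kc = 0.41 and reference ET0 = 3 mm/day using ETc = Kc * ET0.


ETc = Kc * ET0
    = 0.41 * 3
    = 1.23 mm/day


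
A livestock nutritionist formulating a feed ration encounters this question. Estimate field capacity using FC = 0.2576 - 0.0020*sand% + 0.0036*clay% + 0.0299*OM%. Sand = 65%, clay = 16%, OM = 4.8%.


FC = 0.2576 - 0.0020*65 + 0.0036*16 + 0.0299*4.8
   = 0.2576 - 0.1300 + 0.0576 + 0.1435
   = 0.3287


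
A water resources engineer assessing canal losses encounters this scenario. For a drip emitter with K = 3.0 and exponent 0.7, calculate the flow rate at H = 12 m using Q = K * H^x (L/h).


Q = K * H^x
  = 3.0 * 12^0.7
  = 3.0 * 5.6941
  = 17.08 L/h


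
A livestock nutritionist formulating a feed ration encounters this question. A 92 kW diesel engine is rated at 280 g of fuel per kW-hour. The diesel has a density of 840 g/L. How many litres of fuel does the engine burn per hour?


FC = P * BSFC / rho_fuel
   = 92 * 280 / 840
   = 25760 / 840
   = 30.67 L/h


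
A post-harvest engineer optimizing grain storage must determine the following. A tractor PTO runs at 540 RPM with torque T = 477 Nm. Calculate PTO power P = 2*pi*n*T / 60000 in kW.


P = 2*pi*n*T / 60000
  = 2*pi * 540 * 477 / 60000
  = 1618422.87 / 60000
  = 26.97 kW


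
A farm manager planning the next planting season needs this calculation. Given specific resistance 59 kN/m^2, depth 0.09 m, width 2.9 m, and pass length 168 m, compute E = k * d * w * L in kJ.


E = k * d * w * L
  = 59 * 0.09 * 2.9 * 168
  = 2587.03 kJ


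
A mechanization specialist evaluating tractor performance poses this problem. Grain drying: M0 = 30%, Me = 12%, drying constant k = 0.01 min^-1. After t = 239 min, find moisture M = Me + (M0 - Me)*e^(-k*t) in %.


M = Me + (M0 - Me) * e^(-k*t)
  = 12 + (30 - 12) * e^(-0.01*239)
  = 12 + 18 * e^(-2.390)
  = 12 + 18 * 0.09163
  = 12 + 1.6493
  = 13.65%


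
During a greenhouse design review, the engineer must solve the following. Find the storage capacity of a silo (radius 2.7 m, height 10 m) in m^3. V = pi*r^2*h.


V = pi * r^2 * h
  = pi * 2.7^2 * 10
  = pi * 7.29 * 10
  = 229.02 m^3


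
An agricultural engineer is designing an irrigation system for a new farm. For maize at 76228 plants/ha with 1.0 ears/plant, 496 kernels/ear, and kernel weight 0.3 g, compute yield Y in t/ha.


Y = density * ears * kernels * kw
  = 76228 * 1.0 * 496 * 0.3 g/ha
  = 11342726.40 g/ha
  = 11342.73 kg/ha = 11.34 t/ha


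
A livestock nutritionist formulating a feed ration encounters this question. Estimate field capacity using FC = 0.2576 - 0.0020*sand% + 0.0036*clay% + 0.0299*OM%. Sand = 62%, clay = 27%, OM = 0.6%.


FC = 0.2576 - 0.0020*62 + 0.0036*27 + 0.0299*0.6
   = 0.2576 - 0.1240 + 0.0972 + 0.0179
   = 0.2487


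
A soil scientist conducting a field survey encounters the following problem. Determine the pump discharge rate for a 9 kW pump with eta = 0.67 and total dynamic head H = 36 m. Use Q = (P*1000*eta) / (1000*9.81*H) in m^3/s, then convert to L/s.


Q = (P * 1000 * eta) / (rho * g * H)
  = (9 * 1000 * 0.67) / (1000 * 9.81 * 36)
  = 6030 / 353160
  = 0.01707 m^3/s = 17.07 L/s


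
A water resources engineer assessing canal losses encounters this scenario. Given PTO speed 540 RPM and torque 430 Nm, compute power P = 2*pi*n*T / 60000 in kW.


P = 2*pi*n*T / 60000
  = 2*pi * 540 * 430 / 60000
  = 1458955.63 / 60000
  = 24.32 kW


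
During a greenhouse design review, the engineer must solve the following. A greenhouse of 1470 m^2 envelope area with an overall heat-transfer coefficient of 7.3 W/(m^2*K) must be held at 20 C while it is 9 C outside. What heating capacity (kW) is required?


dT = 20 - (9) = 11 K
Q = U * A * dT
  = 7.3 * 1470 * 11
  = 118041 W = 118.04 kW


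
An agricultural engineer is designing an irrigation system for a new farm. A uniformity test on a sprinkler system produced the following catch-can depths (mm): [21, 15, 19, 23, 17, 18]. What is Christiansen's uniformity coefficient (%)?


xbar = 113 / 6 = 18.833
sum|xi - xbar| = 13
CU = 100 * (1 - 13 / (6 * 18.833))
   = 100 * (1 - 0.1150)
   = 88.50%


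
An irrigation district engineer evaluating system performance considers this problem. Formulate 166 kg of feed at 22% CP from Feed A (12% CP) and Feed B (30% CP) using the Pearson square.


parts_A = CP_b - target = 30 - 22 = 8
parts_B = target - CP_a = 22 - 12 = 10
total_parts = 8 + 10 = 18
Feed A = 166 * 8 / 18 = 73.78 kg
Feed B = 166 * 10 / 18 = 92.22 kg

73.78 kg


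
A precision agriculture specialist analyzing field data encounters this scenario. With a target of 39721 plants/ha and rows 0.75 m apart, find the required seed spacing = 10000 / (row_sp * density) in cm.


spacing = 10000 / (row_sp * density)
        = 10000 / (0.75 * 39721)
        = 10000 / 29790.75
        = 0.33567 m = 33.57 cm


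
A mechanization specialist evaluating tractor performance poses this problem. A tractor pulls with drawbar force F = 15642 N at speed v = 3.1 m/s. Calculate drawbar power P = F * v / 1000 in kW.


P = F * v / 1000
  = 15642 * 3.1 / 1000
  = 48490.20 / 1000
  = 48.49 kW


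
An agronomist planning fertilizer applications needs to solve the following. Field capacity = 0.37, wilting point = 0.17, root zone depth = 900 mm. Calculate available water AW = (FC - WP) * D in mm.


AW = (FC - WP) * D
   = (0.37 - 0.17) * 900
   = 0.20 * 900
   = 180 mm


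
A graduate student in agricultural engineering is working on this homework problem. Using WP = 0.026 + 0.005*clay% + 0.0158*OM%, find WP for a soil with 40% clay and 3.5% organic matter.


WP = 0.026 + 0.005*40 + 0.0158*3.5
   = 0.026 + 0.2000 + 0.0553
   = 0.2813


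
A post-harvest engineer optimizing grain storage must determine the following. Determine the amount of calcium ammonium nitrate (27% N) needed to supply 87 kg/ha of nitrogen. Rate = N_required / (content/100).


Rate = N_required / (N_content / 100)
     = 87 / (27 / 100)
     = 87 / 0.27
     = 322.22 kg/ha


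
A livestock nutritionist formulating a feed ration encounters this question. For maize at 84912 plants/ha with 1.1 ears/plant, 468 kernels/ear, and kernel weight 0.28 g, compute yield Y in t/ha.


Y = density * ears * kernels * kw
  = 84912 * 1.1 * 468 * 0.28 g/ha
  = 12239555.33 g/ha
  = 12239.56 kg/ha = 12.24 t/ha


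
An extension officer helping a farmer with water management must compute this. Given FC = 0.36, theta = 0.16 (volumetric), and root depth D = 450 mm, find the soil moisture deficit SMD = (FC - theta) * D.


SMD = (FC - theta) * D
    = (0.36 - 0.16) * 450
    = 0.200 * 450
    = 90 mm


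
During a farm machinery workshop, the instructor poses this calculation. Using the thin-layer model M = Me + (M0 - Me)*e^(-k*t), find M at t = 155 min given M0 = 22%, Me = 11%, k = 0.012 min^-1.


M = Me + (M0 - Me) * e^(-k*t)
  = 11 + (22 - 11) * e^(-0.012*155)
  = 11 + 11 * e^(-1.860)
  = 11 + 11 * 0.15567
  = 11 + 1.7124
  = 12.71%


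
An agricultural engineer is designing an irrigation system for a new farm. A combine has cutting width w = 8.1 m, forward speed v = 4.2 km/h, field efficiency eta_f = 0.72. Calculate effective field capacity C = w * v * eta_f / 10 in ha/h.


C = w * v * eta_f / 10
  = 8.1 * 4.2 * 0.72 / 10
  = 24.49 / 10
  = 2.45 ha/h


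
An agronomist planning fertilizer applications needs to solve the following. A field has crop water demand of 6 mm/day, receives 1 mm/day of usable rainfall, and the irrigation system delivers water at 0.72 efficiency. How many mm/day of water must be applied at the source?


IWR = (ETc - Pe) / Ea
    = (6 - 1) / 0.72
    = 5 / 0.72
    = 6.94 mm/day


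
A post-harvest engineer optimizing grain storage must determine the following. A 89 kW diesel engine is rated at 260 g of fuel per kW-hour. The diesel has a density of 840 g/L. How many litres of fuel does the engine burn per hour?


FC = P * BSFC / rho_fuel
   = 89 * 260 / 840
   = 23140 / 840
   = 27.55 L/h


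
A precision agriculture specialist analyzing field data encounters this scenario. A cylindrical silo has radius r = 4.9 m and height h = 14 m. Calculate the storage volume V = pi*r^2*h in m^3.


V = pi * r^2 * h
  = pi * 4.9^2 * 14
  = pi * 24.01 * 14
  = 1056.01 m^3


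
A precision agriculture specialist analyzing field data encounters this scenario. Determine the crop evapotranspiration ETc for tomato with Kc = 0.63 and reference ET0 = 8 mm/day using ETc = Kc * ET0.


ETc = Kc * ET0
    = 0.63 * 8
    = 5.04 mm/day


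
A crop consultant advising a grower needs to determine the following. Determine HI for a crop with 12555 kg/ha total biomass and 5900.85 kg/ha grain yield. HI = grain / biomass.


HI = grain_yield / biomass
   = 5900.85 / 12555
   = 0.47


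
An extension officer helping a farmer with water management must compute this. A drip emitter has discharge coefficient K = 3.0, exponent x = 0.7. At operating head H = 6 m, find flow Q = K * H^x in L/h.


Q = K * H^x
  = 3.0 * 6^0.7
  = 3.0 * 3.5051
  = 10.52 L/h


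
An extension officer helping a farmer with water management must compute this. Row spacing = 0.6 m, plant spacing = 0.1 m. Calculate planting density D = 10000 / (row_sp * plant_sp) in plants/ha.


D = 10000 / (row_sp * plant_sp)
  = 10000 / (0.6 * 0.1)
  = 10000 / 0.0600
  = 166666.67 plants/ha


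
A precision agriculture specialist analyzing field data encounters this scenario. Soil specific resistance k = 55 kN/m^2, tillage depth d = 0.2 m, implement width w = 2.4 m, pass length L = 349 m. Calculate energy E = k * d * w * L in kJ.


E = k * d * w * L
  = 55 * 0.2 * 2.4 * 349
  = 9213.60 kJ


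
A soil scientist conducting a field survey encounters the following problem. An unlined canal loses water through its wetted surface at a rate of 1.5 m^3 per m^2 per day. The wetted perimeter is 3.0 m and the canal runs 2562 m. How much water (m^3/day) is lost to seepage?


S = C * P * L
  = 1.5 * 3.0 * 2562
  = 11529 m^3/day


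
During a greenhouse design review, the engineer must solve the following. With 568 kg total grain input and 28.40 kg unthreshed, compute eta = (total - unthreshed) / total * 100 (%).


eta = (total - unthreshed) / total * 100
    = (568 - 28.40) / 568 * 100
    = 539.60 / 568 * 100
    = 95%


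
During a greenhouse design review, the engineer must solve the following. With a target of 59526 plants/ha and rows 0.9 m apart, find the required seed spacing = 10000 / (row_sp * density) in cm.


spacing = 10000 / (row_sp * density)
        = 10000 / (0.9 * 59526)
        = 10000 / 53573.40
        = 0.18666 m = 18.67 cm


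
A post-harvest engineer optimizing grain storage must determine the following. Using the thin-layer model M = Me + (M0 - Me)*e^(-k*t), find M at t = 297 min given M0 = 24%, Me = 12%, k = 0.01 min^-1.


M = Me + (M0 - Me) * e^(-k*t)
  = 12 + (24 - 12) * e^(-0.01*297)
  = 12 + 12 * e^(-2.970)
  = 12 + 12 * 0.05130
  = 12 + 0.6156
  = 12.62%


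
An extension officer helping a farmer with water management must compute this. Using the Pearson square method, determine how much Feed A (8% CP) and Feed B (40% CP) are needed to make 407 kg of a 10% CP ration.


parts_A = CP_b - target = 40 - 10 = 30
parts_B = target - CP_a = 10 - 8 = 2
total_parts = 30 + 2 = 32
Feed A = 407 * 30 / 32 = 381.56 kg
Feed B = 407 * 2 / 32 = 25.44 kg

381.56 kg


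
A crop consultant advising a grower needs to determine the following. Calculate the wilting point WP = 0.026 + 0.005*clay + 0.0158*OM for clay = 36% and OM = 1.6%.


WP = 0.026 + 0.005*36 + 0.0158*1.6
   = 0.026 + 0.1800 + 0.0253
   = 0.2313


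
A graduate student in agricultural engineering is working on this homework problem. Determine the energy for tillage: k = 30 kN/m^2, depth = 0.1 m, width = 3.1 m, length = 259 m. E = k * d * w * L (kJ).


E = k * d * w * L
  = 30 * 0.1 * 3.1 * 259
  = 2408.70 kJ


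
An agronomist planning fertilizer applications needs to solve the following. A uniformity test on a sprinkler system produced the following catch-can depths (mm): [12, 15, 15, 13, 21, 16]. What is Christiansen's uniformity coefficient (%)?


xbar = 92 / 6 = 15.333
sum|xi - xbar| = 12.667
CU = 100 * (1 - 12.667 / (6 * 15.333))
   = 100 * (1 - 0.1377)
   = 86.23%


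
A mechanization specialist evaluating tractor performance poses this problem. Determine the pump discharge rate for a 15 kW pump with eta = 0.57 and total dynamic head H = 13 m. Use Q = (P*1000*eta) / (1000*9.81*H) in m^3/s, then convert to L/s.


Q = (P * 1000 * eta) / (rho * g * H)
  = (15 * 1000 * 0.57) / (1000 * 9.81 * 13)
  = 8550 / 127530
  = 0.06704 m^3/s = 67.04 L/s


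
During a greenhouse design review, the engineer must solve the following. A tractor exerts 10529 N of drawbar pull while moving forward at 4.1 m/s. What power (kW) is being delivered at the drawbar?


P = F * v / 1000
  = 10529 * 4.1 / 1000
  = 43168.90 / 1000
  = 43.17 kW


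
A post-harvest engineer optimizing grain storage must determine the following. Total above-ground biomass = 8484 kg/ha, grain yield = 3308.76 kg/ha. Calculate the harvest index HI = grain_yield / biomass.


HI = grain_yield / biomass
   = 3308.76 / 8484
   = 0.39


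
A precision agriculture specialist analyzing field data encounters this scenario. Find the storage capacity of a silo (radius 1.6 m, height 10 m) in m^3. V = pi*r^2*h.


V = pi * r^2 * h
  = pi * 1.6^2 * 10
  = pi * 2.56 * 10
  = 80.42 m^3


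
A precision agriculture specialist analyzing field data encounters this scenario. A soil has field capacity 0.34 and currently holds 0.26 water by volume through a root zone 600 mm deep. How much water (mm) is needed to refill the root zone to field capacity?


SMD = (FC - theta) * D
    = (0.34 - 0.26) * 600
    = 0.080 * 600
    = 48 mm


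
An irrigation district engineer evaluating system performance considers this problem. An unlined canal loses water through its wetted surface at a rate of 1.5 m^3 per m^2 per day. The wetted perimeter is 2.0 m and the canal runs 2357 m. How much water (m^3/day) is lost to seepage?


S = C * P * L
  = 1.5 * 2.0 * 2357
  = 7071 m^3/day


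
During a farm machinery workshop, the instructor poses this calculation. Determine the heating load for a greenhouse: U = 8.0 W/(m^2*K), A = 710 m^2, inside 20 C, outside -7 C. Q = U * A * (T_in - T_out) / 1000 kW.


dT = 20 - (-7) = 27 K
Q = U * A * dT
  = 8.0 * 710 * 27
  = 153360 W = 153.36 kW


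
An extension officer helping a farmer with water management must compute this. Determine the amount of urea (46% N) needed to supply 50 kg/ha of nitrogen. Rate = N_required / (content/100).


Rate = N_required / (N_content / 100)
     = 50 / (46 / 100)
     = 50 / 0.46
     = 108.70 kg/ha


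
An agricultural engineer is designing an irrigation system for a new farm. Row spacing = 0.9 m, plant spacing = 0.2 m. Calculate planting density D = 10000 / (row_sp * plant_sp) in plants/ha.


D = 10000 / (row_sp * plant_sp)
  = 10000 / (0.9 * 0.2)
  = 10000 / 0.1800
  = 55555.56 plants/ha


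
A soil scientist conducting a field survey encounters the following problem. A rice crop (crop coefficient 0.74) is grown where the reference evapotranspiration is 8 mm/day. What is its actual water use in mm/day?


ETc = Kc * ET0
    = 0.74 * 8
    = 5.92 mm/day


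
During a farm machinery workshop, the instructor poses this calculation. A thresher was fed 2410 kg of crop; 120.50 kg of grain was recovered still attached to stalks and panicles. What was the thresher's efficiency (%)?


eta = (total - unthreshed) / total * 100
    = (2410 - 120.50) / 2410 * 100
    = 2289.50 / 2410 * 100
    = 95%


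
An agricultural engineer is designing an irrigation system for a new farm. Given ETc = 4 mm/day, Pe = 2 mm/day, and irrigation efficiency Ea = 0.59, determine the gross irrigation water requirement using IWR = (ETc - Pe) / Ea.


IWR = (ETc - Pe) / Ea
    = (4 - 2) / 0.59
    = 2 / 0.59
    = 3.39 mm/day


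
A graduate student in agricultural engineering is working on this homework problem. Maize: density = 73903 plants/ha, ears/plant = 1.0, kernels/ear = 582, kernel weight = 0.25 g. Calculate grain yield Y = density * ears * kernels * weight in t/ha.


Y = density * ears * kernels * kw
  = 73903 * 1.0 * 582 * 0.25 g/ha
  = 10752886.50 g/ha
  = 10752.89 kg/ha = 10.75 t/ha


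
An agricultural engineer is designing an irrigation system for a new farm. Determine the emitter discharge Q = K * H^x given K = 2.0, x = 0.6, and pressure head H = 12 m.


Q = K * H^x
  = 2.0 * 12^0.6
  = 2.0 * 4.4413
  = 8.88 L/h


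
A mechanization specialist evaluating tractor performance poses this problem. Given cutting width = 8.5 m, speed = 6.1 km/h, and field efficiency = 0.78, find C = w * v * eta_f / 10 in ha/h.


C = w * v * eta_f / 10
  = 8.5 * 6.1 * 0.78 / 10
  = 40.44 / 10
  = 4.04 ha/h


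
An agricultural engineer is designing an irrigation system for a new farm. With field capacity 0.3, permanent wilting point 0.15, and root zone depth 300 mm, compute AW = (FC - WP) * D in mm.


AW = (FC - WP) * D
   = (0.3 - 0.15) * 300
   = 0.15 * 300
   = 45 mm


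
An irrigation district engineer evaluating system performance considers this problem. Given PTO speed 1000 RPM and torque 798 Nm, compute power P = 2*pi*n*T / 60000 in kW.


P = 2*pi*n*T / 60000
  = 2*pi * 1000 * 798 / 60000
  = 5013981.88 / 60000
  = 83.57 kW


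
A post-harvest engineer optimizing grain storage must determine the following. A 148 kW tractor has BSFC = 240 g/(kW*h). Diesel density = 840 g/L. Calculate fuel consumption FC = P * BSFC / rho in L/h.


FC = P * BSFC / rho_fuel
   = 148 * 240 / 840
   = 35520 / 840
   = 42.29 L/h


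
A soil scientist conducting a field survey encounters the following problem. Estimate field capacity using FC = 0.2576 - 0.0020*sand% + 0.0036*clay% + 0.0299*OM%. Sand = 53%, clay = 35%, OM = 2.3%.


FC = 0.2576 - 0.0020*53 + 0.0036*35 + 0.0299*2.3
   = 0.2576 - 0.1060 + 0.1260 + 0.0688
   = 0.3464


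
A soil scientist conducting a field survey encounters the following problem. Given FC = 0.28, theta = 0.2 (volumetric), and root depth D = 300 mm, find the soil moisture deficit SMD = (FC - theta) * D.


SMD = (FC - theta) * D
    = (0.28 - 0.2) * 300
    = 0.080 * 300
    = 24 mm


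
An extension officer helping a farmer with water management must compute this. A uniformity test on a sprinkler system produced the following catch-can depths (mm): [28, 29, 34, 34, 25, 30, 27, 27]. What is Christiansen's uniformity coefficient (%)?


xbar = 234 / 8 = 29.250
sum|xi - xbar| = 20.500
CU = 100 * (1 - 20.500 / (8 * 29.250))
   = 100 * (1 - 0.0876)
   = 91.24%


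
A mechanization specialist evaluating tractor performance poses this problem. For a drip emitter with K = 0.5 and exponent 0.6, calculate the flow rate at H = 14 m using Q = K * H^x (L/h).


Q = K * H^x
  = 0.5 * 14^0.6
  = 0.5 * 4.8717
  = 2.44 L/h


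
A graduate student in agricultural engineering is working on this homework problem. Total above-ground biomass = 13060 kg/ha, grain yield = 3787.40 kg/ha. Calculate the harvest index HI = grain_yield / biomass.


HI = grain_yield / biomass
   = 3787.40 / 13060
   = 0.29


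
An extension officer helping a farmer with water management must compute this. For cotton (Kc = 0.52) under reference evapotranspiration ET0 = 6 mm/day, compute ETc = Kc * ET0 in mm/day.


ETc = Kc * ET0
    = 0.52 * 6
    = 3.12 mm/day


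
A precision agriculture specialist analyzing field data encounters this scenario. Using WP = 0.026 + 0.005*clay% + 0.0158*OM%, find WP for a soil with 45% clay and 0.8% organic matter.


WP = 0.026 + 0.005*45 + 0.0158*0.8
   = 0.026 + 0.2250 + 0.0126
   = 0.2636


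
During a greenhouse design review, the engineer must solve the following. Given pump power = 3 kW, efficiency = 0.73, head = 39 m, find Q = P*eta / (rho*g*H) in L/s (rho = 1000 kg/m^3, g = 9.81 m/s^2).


Q = (P * 1000 * eta) / (rho * g * H)
  = (3 * 1000 * 0.73) / (1000 * 9.81 * 39)
  = 2190 / 382590
  = 0.00572 m^3/s = 5.72 L/s


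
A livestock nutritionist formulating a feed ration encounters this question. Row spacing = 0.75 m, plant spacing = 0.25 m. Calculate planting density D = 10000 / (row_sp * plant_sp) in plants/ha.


D = 10000 / (row_sp * plant_sp)
  = 10000 / (0.75 * 0.25)
  = 10000 / 0.1875
  = 53333.33 plants/ha


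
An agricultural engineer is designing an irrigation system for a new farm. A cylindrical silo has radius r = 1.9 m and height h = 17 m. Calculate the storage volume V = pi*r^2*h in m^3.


V = pi * r^2 * h
  = pi * 1.9^2 * 17
  = pi * 3.61 * 17
  = 192.80 m^3


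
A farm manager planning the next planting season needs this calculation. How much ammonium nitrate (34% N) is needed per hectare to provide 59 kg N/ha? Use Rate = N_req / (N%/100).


Rate = N_required / (N_content / 100)
     = 59 / (34 / 100)
     = 59 / 0.34
     = 173.53 kg/ha


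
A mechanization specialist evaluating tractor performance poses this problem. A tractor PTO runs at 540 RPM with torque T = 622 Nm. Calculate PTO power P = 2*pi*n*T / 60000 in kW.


P = 2*pi*n*T / 60000
  = 2*pi * 540 * 622 / 60000
  = 2110396.28 / 60000
  = 35.17 kW


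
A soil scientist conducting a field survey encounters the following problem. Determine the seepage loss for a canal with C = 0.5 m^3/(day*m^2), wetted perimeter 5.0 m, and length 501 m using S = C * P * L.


S = C * P * L
  = 0.5 * 5.0 * 501
  = 1252.50 m^3/day


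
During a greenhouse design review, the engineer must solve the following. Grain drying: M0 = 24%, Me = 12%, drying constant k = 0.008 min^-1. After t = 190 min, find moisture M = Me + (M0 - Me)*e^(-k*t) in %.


M = Me + (M0 - Me) * e^(-k*t)
  = 12 + (24 - 12) * e^(-0.008*190)
  = 12 + 12 * e^(-1.520)
  = 12 + 12 * 0.21871
  = 12 + 2.6245
  = 14.62%


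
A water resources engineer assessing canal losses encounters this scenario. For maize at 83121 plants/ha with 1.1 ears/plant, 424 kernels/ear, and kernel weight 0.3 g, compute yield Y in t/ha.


Y = density * ears * kernels * kw
  = 83121 * 1.1 * 424 * 0.3 g/ha
  = 11630290.32 g/ha
  = 11630.29 kg/ha = 11.63 t/ha


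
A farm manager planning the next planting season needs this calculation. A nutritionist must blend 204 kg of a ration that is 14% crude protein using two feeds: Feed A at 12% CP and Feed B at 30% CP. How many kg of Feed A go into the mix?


parts_A = CP_b - target = 30 - 14 = 16
parts_B = target - CP_a = 14 - 12 = 2
total_parts = 16 + 2 = 18
Feed A = 204 * 16 / 18 = 181.33 kg
Feed B = 204 * 2 / 18 = 22.67 kg

181.33 kg


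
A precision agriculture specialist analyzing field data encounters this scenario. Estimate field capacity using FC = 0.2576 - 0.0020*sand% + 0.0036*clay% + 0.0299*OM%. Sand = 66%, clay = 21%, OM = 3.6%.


FC = 0.2576 - 0.0020*66 + 0.0036*21 + 0.0299*3.6
   = 0.2576 - 0.1320 + 0.0756 + 0.1076
   = 0.3088


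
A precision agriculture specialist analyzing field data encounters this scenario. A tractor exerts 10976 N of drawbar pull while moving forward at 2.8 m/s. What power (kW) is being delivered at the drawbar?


P = F * v / 1000
  = 10976 * 2.8 / 1000
  = 30732.80 / 1000
  = 30.73 kW


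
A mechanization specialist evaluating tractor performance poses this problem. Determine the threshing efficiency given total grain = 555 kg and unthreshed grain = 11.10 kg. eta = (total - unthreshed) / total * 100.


eta = (total - unthreshed) / total * 100
    = (555 - 11.10) / 555 * 100
    = 543.90 / 555 * 100
    = 98%


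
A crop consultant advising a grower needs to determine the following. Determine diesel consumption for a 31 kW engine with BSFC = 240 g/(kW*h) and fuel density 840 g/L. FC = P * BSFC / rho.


FC = P * BSFC / rho_fuel
   = 31 * 240 / 840
   = 7440 / 840
   = 8.86 L/h


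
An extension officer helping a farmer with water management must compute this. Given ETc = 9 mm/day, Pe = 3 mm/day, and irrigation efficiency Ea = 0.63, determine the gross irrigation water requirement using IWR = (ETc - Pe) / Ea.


IWR = (ETc - Pe) / Ea
    = (9 - 3) / 0.63
    = 6 / 0.63
    = 9.52 mm/day


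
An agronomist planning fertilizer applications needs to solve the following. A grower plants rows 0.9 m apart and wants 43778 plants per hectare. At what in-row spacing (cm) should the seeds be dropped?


spacing = 10000 / (row_sp * density)
        = 10000 / (0.9 * 43778)
        = 10000 / 39400.20
        = 0.25381 m = 25.38 cm


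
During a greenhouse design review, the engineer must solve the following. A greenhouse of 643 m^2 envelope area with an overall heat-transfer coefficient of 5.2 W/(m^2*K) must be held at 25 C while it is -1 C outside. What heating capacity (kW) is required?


dT = 25 - (-1) = 26 K
Q = U * A * dT
  = 5.2 * 643 * 26
  = 86933.60 W = 86.93 kW


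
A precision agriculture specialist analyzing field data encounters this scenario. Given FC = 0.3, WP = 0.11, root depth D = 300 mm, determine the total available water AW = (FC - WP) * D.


AW = (FC - WP) * D
   = (0.3 - 0.11) * 300
   = 0.19 * 300
   = 57 mm


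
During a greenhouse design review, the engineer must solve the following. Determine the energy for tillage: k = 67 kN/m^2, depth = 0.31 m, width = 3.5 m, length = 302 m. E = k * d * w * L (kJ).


E = k * d * w * L
  = 67 * 0.31 * 3.5 * 302
  = 21953.89 kJ


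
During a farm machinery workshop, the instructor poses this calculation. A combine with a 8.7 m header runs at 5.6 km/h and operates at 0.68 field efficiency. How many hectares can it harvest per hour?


C = w * v * eta_f / 10
  = 8.7 * 5.6 * 0.68 / 10
  = 33.13 / 10
  = 3.31 ha/h


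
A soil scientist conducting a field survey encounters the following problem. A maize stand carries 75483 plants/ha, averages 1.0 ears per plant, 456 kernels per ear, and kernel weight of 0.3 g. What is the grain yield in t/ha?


Y = density * ears * kernels * kw
  = 75483 * 1.0 * 456 * 0.3 g/ha
  = 10326074.40 g/ha
  = 10326.07 kg/ha = 10.33 t/ha


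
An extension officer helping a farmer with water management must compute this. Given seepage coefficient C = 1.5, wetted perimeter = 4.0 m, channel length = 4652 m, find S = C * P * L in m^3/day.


S = C * P * L
  = 1.5 * 4.0 * 4652
  = 27912 m^3/day


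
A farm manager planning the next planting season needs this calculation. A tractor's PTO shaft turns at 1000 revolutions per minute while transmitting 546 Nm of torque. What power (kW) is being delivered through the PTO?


P = 2*pi*n*T / 60000
  = 2*pi * 1000 * 546 / 60000
  = 3430619.18 / 60000
  = 57.18 kW


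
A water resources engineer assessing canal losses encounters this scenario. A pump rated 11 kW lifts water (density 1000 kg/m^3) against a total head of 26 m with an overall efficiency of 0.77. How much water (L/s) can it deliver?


Q = (P * 1000 * eta) / (rho * g * H)
  = (11 * 1000 * 0.77) / (1000 * 9.81 * 26)
  = 8470 / 255060
  = 0.03321 m^3/s = 33.21 L/s


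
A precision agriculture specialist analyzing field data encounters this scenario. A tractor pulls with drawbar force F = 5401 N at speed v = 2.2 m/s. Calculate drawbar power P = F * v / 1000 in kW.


P = F * v / 1000
  = 5401 * 2.2 / 1000
  = 11882.20 / 1000
  = 11.88 kW


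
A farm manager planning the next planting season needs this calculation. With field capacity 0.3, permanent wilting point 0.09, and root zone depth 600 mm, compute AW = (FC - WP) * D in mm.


AW = (FC - WP) * D
   = (0.3 - 0.09) * 600
   = 0.21 * 600
   = 126 mm


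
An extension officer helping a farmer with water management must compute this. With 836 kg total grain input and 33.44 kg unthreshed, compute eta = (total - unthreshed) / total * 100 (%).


eta = (total - unthreshed) / total * 100
    = (836 - 33.44) / 836 * 100
    = 802.56 / 836 * 100
    = 96%


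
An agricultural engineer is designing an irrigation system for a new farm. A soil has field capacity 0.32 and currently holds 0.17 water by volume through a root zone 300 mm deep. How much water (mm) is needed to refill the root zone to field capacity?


SMD = (FC - theta) * D
    = (0.32 - 0.17) * 300
    = 0.150 * 300
    = 45 mm


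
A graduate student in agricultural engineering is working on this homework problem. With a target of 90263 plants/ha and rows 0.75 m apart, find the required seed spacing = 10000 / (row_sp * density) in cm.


spacing = 10000 / (row_sp * density)
        = 10000 / (0.75 * 90263)
        = 10000 / 67697.25
        = 0.14772 m = 14.77 cm


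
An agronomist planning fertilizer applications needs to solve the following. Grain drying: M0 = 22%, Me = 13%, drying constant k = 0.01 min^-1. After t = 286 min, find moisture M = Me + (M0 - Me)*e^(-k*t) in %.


M = Me + (M0 - Me) * e^(-k*t)
  = 13 + (22 - 13) * e^(-0.01*286)
  = 13 + 9 * e^(-2.860)
  = 13 + 9 * 0.05727
  = 13 + 0.5154
  = 13.52%


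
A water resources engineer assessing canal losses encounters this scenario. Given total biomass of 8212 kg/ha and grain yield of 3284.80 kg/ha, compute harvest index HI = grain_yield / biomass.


HI = grain_yield / biomass
   = 3284.80 / 8212
   = 0.40


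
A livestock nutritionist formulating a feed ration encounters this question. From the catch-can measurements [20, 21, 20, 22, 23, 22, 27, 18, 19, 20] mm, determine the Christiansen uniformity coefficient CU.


xbar = 212 / 10 = 21.200
sum|xi - xbar| = 18.400
CU = 100 * (1 - 18.400 / (10 * 21.200))
   = 100 * (1 - 0.0868)
   = 91.32%


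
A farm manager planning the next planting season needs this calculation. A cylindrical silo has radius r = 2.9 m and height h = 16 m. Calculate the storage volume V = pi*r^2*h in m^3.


V = pi * r^2 * h
  = pi * 2.9^2 * 16
  = pi * 8.41 * 16
  = 422.73 m^3


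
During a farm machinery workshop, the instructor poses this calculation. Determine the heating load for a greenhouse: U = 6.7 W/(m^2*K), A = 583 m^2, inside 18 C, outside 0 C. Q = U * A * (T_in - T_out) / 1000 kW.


dT = 18 - (0) = 18 K
Q = U * A * dT
  = 6.7 * 583 * 18
  = 70309.80 W = 70.31 kW


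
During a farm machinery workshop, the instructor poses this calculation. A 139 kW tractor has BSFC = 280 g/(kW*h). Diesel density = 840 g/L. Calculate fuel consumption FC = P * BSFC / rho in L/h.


FC = P * BSFC / rho_fuel
   = 139 * 280 / 840
   = 38920 / 840
   = 46.33 L/h


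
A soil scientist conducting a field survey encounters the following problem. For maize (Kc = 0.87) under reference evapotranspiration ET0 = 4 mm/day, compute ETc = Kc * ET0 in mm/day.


ETc = Kc * ET0
    = 0.87 * 4
    = 3.48 mm/day


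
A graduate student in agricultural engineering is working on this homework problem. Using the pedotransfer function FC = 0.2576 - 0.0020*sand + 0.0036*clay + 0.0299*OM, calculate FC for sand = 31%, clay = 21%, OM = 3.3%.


FC = 0.2576 - 0.0020*31 + 0.0036*21 + 0.0299*3.3
   = 0.2576 - 0.0620 + 0.0756 + 0.0987
   = 0.3699


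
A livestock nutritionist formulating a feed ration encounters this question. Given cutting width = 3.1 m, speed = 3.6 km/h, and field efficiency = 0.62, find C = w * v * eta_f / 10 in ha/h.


C = w * v * eta_f / 10
  = 3.1 * 3.6 * 0.62 / 10
  = 6.92 / 10
  = 0.69 ha/h


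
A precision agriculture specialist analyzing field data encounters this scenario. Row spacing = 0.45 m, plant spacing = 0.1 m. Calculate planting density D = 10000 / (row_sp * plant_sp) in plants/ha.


D = 10000 / (row_sp * plant_sp)
  = 10000 / (0.45 * 0.1)
  = 10000 / 0.0450
  = 222222.22 plants/ha


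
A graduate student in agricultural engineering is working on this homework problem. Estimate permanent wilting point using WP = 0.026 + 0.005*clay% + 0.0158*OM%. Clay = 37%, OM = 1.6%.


WP = 0.026 + 0.005*37 + 0.0158*1.6
   = 0.026 + 0.1850 + 0.0253
   = 0.2363


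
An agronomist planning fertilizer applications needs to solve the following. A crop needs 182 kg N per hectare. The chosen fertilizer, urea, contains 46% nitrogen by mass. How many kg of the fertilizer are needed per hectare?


Rate = N_required / (N_content / 100)
     = 182 / (46 / 100)
     = 182 / 0.46
     = 395.65 kg/ha


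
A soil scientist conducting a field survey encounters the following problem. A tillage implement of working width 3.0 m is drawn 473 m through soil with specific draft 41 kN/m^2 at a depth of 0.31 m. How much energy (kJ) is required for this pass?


E = k * d * w * L
  = 41 * 0.31 * 3.0 * 473
  = 18035.49 kJ


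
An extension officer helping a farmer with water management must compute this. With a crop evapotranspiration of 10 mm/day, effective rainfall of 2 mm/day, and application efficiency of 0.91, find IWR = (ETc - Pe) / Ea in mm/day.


IWR = (ETc - Pe) / Ea
    = (10 - 2) / 0.91
    = 8 / 0.91
    = 8.79 mm/day


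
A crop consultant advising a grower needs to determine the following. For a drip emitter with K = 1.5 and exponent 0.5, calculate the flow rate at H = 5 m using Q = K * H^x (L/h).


Q = K * H^x
  = 1.5 * 5^0.5
  = 1.5 * 2.2361
  = 3.35 L/h


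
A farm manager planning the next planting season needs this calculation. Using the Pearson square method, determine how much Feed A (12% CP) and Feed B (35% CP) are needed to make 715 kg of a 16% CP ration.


parts_A = CP_b - target = 35 - 16 = 19
parts_B = target - CP_a = 16 - 12 = 4
total_parts = 19 + 4 = 23
Feed A = 715 * 19 / 23 = 590.65 kg
Feed B = 715 * 4 / 23 = 124.35 kg

590.65 kg


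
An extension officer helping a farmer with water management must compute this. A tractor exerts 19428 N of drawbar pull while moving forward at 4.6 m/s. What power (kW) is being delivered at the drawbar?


P = F * v / 1000
  = 19428 * 4.6 / 1000
  = 89368.80 / 1000
  = 89.37 kW


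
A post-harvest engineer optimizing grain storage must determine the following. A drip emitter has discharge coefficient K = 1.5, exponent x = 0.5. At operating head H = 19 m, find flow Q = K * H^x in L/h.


Q = K * H^x
  = 1.5 * 19^0.5
  = 1.5 * 4.3589
  = 6.54 L/h


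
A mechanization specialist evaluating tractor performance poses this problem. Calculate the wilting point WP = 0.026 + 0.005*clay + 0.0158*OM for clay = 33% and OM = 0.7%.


WP = 0.026 + 0.005*33 + 0.0158*0.7
   = 0.026 + 0.1650 + 0.0111
   = 0.2021
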